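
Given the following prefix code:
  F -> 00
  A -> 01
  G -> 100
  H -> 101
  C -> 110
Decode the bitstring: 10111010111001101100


Decoding step by step:
Bits 101 -> H
Bits 110 -> C
Bits 101 -> H
Bits 110 -> C
Bits 01 -> A
Bits 101 -> H
Bits 100 -> G


Decoded message: HCHCAHG


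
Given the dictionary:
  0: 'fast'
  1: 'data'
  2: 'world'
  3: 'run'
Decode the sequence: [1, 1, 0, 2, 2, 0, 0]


Look up each index in the dictionary:
  1 -> 'data'
  1 -> 'data'
  0 -> 'fast'
  2 -> 'world'
  2 -> 'world'
  0 -> 'fast'
  0 -> 'fast'

Decoded: "data data fast world world fast fast"


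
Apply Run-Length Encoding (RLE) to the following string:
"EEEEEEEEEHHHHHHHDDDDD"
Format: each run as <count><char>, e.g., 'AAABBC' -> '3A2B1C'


Scanning runs left to right:
  i=0: run of 'E' x 9 -> '9E'
  i=9: run of 'H' x 7 -> '7H'
  i=16: run of 'D' x 5 -> '5D'

RLE = 9E7H5D


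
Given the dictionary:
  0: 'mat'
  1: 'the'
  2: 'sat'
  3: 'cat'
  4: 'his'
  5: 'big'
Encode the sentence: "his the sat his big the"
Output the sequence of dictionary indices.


Look up each word in the dictionary:
  'his' -> 4
  'the' -> 1
  'sat' -> 2
  'his' -> 4
  'big' -> 5
  'the' -> 1

Encoded: [4, 1, 2, 4, 5, 1]


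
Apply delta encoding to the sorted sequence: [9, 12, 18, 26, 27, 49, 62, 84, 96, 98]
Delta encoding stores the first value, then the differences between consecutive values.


First value: 9
Deltas:
  12 - 9 = 3
  18 - 12 = 6
  26 - 18 = 8
  27 - 26 = 1
  49 - 27 = 22
  62 - 49 = 13
  84 - 62 = 22
  96 - 84 = 12
  98 - 96 = 2


Delta encoded: [9, 3, 6, 8, 1, 22, 13, 22, 12, 2]


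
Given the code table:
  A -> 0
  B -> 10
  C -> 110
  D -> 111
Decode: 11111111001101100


Decoding:
111 -> D
111 -> D
110 -> C
0 -> A
110 -> C
110 -> C
0 -> A


Result: DDCACCA


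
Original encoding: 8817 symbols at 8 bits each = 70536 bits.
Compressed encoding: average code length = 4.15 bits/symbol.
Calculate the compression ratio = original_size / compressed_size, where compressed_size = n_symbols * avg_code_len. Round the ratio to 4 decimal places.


original_size = n_symbols * orig_bits = 8817 * 8 = 70536 bits
compressed_size = n_symbols * avg_code_len = 8817 * 4.15 = 36590.55 bits
ratio = original_size / compressed_size = 70536 / 36590.55 = 1.9277

Compression ratio = 1.9277


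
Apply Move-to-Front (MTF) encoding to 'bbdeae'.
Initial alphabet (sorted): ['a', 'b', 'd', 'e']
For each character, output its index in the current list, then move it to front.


MTF encoding:
'b': index 1 in ['a', 'b', 'd', 'e'] -> ['b', 'a', 'd', 'e']
'b': index 0 in ['b', 'a', 'd', 'e'] -> ['b', 'a', 'd', 'e']
'd': index 2 in ['b', 'a', 'd', 'e'] -> ['d', 'b', 'a', 'e']
'e': index 3 in ['d', 'b', 'a', 'e'] -> ['e', 'd', 'b', 'a']
'a': index 3 in ['e', 'd', 'b', 'a'] -> ['a', 'e', 'd', 'b']
'e': index 1 in ['a', 'e', 'd', 'b'] -> ['e', 'a', 'd', 'b']


Output: [1, 0, 2, 3, 3, 1]


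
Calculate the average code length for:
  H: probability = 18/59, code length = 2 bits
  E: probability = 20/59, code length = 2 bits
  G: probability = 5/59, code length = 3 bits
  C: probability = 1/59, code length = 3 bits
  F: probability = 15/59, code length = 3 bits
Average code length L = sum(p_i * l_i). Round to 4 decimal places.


Weighted contributions p_i * l_i:
  H: (18/59) * 2 = 36/59
  E: (20/59) * 2 = 40/59
  G: (5/59) * 3 = 15/59
  C: (1/59) * 3 = 3/59
  F: (15/59) * 3 = 45/59
Sum = (36 + 40 + 15 + 3 + 45)/59 = 139/59

L = 139/59 = 2.3559 bits/symbol


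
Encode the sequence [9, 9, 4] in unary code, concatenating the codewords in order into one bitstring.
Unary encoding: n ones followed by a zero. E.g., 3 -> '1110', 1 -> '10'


Encode each number as n ones followed by a terminating 0:
  9 -> 1111111110 (10 bits)
  9 -> 1111111110 (10 bits)
  4 -> 11110 (5 bits)
Total length = 10 + 10 + 5 = 25 bits.

Unary([9, 9, 4]) = 1111111110111111111011110 (25 bits)


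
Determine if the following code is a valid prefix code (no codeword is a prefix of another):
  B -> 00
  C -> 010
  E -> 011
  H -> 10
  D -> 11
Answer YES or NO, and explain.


Checking each pair (does one codeword prefix another?):
  B='00' vs C='010': no prefix
  B='00' vs E='011': no prefix
  B='00' vs H='10': no prefix
  B='00' vs D='11': no prefix
  C='010' vs B='00': no prefix
  C='010' vs E='011': no prefix
  C='010' vs H='10': no prefix
  C='010' vs D='11': no prefix
  E='011' vs B='00': no prefix
  E='011' vs C='010': no prefix
  E='011' vs H='10': no prefix
  E='011' vs D='11': no prefix
  H='10' vs B='00': no prefix
  H='10' vs C='010': no prefix
  H='10' vs E='011': no prefix
  H='10' vs D='11': no prefix
  D='11' vs B='00': no prefix
  D='11' vs C='010': no prefix
  D='11' vs E='011': no prefix
  D='11' vs H='10': no prefix
No violation found over all pairs.

YES -- this is a valid prefix code. No codeword is a prefix of any other codeword.


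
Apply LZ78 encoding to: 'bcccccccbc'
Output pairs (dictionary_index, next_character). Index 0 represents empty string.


LZ78 encoding steps:
Dictionary: {0: ''}
Step 1: w='' (idx 0), next='b' -> output (0, 'b'), add 'b' as idx 1
Step 2: w='' (idx 0), next='c' -> output (0, 'c'), add 'c' as idx 2
Step 3: w='c' (idx 2), next='c' -> output (2, 'c'), add 'cc' as idx 3
Step 4: w='cc' (idx 3), next='c' -> output (3, 'c'), add 'ccc' as idx 4
Step 5: w='c' (idx 2), next='b' -> output (2, 'b'), add 'cb' as idx 5
Step 6: w='c' (idx 2), end of input -> output (2, '')


Encoded: [(0, 'b'), (0, 'c'), (2, 'c'), (3, 'c'), (2, 'b'), (2, '')]


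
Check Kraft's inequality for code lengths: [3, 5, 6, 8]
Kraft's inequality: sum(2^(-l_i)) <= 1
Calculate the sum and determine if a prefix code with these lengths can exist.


Sum = 2^(-3) + 2^(-5) + 2^(-6) + 2^(-8)
    = 0.125 + 0.03125 + 0.015625 + 0.00390625
    = 45/256 = 0.17578125
Since 0.17578125 <= 1, Kraft's inequality IS satisfied.
A prefix code with these lengths CAN exist.

Kraft sum = 0.17578125. Satisfied.


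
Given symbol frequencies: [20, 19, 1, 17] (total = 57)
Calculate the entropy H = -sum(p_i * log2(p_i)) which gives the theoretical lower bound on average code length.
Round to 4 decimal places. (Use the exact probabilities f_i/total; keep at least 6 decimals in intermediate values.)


Per-symbol terms -p_i * log2(p_i) with p_i = f_i/57:
  p = 20/57 = 0.350877: log2(p) = -1.510962, -p*log2(p) = 0.530162
  p = 19/57 = 0.333333: log2(p) = -1.584963, -p*log2(p) = 0.528321
  p = 1/57 = 0.017544: log2(p) = -5.832890, -p*log2(p) = 0.102331
  p = 17/57 = 0.298246: log2(p) = -1.745427, -p*log2(p) = 0.520566
H = 0.530162 + 0.528321 + 0.102331 + 0.520566 = 1.681380

H = 1.6814 bits/symbol


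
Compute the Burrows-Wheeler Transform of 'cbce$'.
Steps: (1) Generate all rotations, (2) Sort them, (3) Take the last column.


Rotations (sorted):
  0: $cbce -> last char: e
  1: bce$c -> last char: c
  2: cbce$ -> last char: $
  3: ce$cb -> last char: b
  4: e$cbc -> last char: c


BWT = ec$bc


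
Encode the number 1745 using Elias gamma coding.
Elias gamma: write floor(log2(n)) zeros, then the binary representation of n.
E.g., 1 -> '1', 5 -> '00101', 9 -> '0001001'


num_bits = floor(log2(1745)) + 1 = 11
leading_zeros = num_bits - 1 = 10
binary(1745) = 11011010001

Elias gamma(1745) = '0000000000' + '11011010001' = 000000000011011010001 (21 bits)


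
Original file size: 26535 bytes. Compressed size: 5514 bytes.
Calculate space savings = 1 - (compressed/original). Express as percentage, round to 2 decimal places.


ratio = compressed/original = 5514/26535 = 0.207801
savings = 1 - ratio = 1 - 0.207801 = 0.792199
as a percentage: 0.792199 * 100 = 79.22%

Space savings = 1 - 5514/26535 = 79.22%


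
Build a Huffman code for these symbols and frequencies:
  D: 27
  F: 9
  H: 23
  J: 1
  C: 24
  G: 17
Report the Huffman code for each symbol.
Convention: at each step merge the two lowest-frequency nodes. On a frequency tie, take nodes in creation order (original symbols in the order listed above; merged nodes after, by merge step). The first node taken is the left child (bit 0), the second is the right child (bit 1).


Huffman tree construction:
Step 1: Merge J(1) + F(9) = 10
Step 2: Merge (J+F)(10) + G(17) = 27
Step 3: Merge H(23) + C(24) = 47
Step 4: Merge D(27) + ((J+F)+G)(27) = 54
Step 5: Merge (H+C)(47) + (D+((J+F)+G))(54) = 101
Read each symbol's code off the tree from the root (left child = 0, right child = 1).

Codes:
  D: 10 (length 2)
  F: 1101 (length 4)
  H: 00 (length 2)
  J: 1100 (length 4)
  C: 01 (length 2)
  G: 111 (length 3)
Average code length: 239/101 = 2.3663 bits/symbol


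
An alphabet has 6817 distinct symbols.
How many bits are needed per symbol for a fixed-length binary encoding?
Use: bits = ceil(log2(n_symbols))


log2(6817) = 12.7349
Bracket: 2^12 = 4096 < 6817 <= 2^13 = 8192
So ceil(log2(6817)) = 13

bits = ceil(log2(6817)) = ceil(12.7349) = 13 bits


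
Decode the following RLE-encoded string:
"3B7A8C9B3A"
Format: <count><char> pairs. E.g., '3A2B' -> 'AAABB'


Expanding each <count><char> pair:
  3B -> 'BBB'
  7A -> 'AAAAAAA'
  8C -> 'CCCCCCCC'
  9B -> 'BBBBBBBBB'
  3A -> 'AAA'

Decoded = BBBAAAAAAACCCCCCCCBBBBBBBBBAAA


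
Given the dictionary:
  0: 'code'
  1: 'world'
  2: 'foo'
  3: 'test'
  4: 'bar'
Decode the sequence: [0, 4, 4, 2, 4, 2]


Look up each index in the dictionary:
  0 -> 'code'
  4 -> 'bar'
  4 -> 'bar'
  2 -> 'foo'
  4 -> 'bar'
  2 -> 'foo'

Decoded: "code bar bar foo bar foo"


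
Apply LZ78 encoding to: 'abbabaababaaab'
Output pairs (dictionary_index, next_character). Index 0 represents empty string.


LZ78 encoding steps:
Dictionary: {0: ''}
Step 1: w='' (idx 0), next='a' -> output (0, 'a'), add 'a' as idx 1
Step 2: w='' (idx 0), next='b' -> output (0, 'b'), add 'b' as idx 2
Step 3: w='b' (idx 2), next='a' -> output (2, 'a'), add 'ba' as idx 3
Step 4: w='ba' (idx 3), next='a' -> output (3, 'a'), add 'baa' as idx 4
Step 5: w='ba' (idx 3), next='b' -> output (3, 'b'), add 'bab' as idx 5
Step 6: w='a' (idx 1), next='a' -> output (1, 'a'), add 'aa' as idx 6
Step 7: w='a' (idx 1), next='b' -> output (1, 'b'), add 'ab' as idx 7


Encoded: [(0, 'a'), (0, 'b'), (2, 'a'), (3, 'a'), (3, 'b'), (1, 'a'), (1, 'b')]


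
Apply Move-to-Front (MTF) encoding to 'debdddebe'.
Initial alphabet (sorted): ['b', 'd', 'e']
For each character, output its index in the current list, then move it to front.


MTF encoding:
'd': index 1 in ['b', 'd', 'e'] -> ['d', 'b', 'e']
'e': index 2 in ['d', 'b', 'e'] -> ['e', 'd', 'b']
'b': index 2 in ['e', 'd', 'b'] -> ['b', 'e', 'd']
'd': index 2 in ['b', 'e', 'd'] -> ['d', 'b', 'e']
'd': index 0 in ['d', 'b', 'e'] -> ['d', 'b', 'e']
'd': index 0 in ['d', 'b', 'e'] -> ['d', 'b', 'e']
'e': index 2 in ['d', 'b', 'e'] -> ['e', 'd', 'b']
'b': index 2 in ['e', 'd', 'b'] -> ['b', 'e', 'd']
'e': index 1 in ['b', 'e', 'd'] -> ['e', 'b', 'd']


Output: [1, 2, 2, 2, 0, 0, 2, 2, 1]


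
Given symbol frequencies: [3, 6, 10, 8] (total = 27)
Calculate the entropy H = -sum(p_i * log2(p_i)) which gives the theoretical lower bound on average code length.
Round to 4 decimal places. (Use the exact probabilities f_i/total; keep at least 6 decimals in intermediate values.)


Per-symbol terms -p_i * log2(p_i) with p_i = f_i/27:
  p = 3/27 = 0.111111: log2(p) = -3.169925, -p*log2(p) = 0.352214
  p = 6/27 = 0.222222: log2(p) = -2.169925, -p*log2(p) = 0.482206
  p = 10/27 = 0.370370: log2(p) = -1.432959, -p*log2(p) = 0.530726
  p = 8/27 = 0.296296: log2(p) = -1.754888, -p*log2(p) = 0.519967
H = 0.352214 + 0.482206 + 0.530726 + 0.519967 = 1.885113

H = 1.8851 bits/symbol


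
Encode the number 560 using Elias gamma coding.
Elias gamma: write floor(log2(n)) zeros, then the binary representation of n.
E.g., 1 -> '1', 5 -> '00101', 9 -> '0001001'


num_bits = floor(log2(560)) + 1 = 10
leading_zeros = num_bits - 1 = 9
binary(560) = 1000110000

Elias gamma(560) = '000000000' + '1000110000' = 0000000001000110000 (19 bits)


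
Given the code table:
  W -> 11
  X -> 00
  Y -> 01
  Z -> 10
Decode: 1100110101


Decoding:
11 -> W
00 -> X
11 -> W
01 -> Y
01 -> Y


Result: WXWYY


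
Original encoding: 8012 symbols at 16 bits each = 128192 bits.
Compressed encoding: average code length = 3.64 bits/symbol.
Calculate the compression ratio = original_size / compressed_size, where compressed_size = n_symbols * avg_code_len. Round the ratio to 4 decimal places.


original_size = n_symbols * orig_bits = 8012 * 16 = 128192 bits
compressed_size = n_symbols * avg_code_len = 8012 * 3.64 = 29163.68 bits
ratio = original_size / compressed_size = 128192 / 29163.68 = 4.3956

Compression ratio = 4.3956


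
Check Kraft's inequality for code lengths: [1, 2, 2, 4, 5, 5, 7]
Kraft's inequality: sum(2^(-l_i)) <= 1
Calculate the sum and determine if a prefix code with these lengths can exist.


Sum = 2^(-1) + 2^(-2) + 2^(-2) + 2^(-4) + 2^(-5) + 2^(-5) + 2^(-7)
    = 0.5 + 0.25 + 0.25 + 0.0625 + 0.03125 + 0.03125 + 0.0078125
    = 145/128 = 1.1328125
Since 1.1328125 > 1, Kraft's inequality is NOT satisfied.
A prefix code with these lengths CANNOT exist.

Kraft sum = 1.1328125. Not satisfied.


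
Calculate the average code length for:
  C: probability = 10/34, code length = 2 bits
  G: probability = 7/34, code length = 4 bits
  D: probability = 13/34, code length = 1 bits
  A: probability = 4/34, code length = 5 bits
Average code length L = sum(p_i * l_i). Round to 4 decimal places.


Weighted contributions p_i * l_i:
  C: (10/34) * 2 = 20/34
  G: (7/34) * 4 = 28/34
  D: (13/34) * 1 = 13/34
  A: (4/34) * 5 = 20/34
Sum = (20 + 28 + 13 + 20)/34 = 81/34

L = 81/34 = 2.3824 bits/symbol


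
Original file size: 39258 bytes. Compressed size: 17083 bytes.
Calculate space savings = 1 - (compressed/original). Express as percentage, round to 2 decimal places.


ratio = compressed/original = 17083/39258 = 0.435147
savings = 1 - ratio = 1 - 0.435147 = 0.564853
as a percentage: 0.564853 * 100 = 56.49%

Space savings = 1 - 17083/39258 = 56.49%


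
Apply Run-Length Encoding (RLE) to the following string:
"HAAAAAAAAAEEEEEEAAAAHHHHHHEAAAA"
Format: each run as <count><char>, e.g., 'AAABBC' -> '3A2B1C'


Scanning runs left to right:
  i=0: run of 'H' x 1 -> '1H'
  i=1: run of 'A' x 9 -> '9A'
  i=10: run of 'E' x 6 -> '6E'
  i=16: run of 'A' x 4 -> '4A'
  i=20: run of 'H' x 6 -> '6H'
  i=26: run of 'E' x 1 -> '1E'
  i=27: run of 'A' x 4 -> '4A'

RLE = 1H9A6E4A6H1E4A


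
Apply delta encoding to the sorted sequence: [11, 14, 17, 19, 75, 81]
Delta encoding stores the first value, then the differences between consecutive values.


First value: 11
Deltas:
  14 - 11 = 3
  17 - 14 = 3
  19 - 17 = 2
  75 - 19 = 56
  81 - 75 = 6


Delta encoded: [11, 3, 3, 2, 56, 6]


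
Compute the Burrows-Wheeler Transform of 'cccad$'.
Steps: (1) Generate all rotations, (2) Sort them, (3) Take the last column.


Rotations (sorted):
  0: $cccad -> last char: d
  1: ad$ccc -> last char: c
  2: cad$cc -> last char: c
  3: ccad$c -> last char: c
  4: cccad$ -> last char: $
  5: d$ccca -> last char: a


BWT = dccc$a


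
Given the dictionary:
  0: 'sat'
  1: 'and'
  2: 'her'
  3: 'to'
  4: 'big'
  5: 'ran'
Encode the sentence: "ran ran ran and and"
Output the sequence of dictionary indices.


Look up each word in the dictionary:
  'ran' -> 5
  'ran' -> 5
  'ran' -> 5
  'and' -> 1
  'and' -> 1

Encoded: [5, 5, 5, 1, 1]


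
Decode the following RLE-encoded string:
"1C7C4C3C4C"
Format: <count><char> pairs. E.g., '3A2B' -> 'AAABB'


Expanding each <count><char> pair:
  1C -> 'C'
  7C -> 'CCCCCCC'
  4C -> 'CCCC'
  3C -> 'CCC'
  4C -> 'CCCC'

Decoded = CCCCCCCCCCCCCCCCCCC


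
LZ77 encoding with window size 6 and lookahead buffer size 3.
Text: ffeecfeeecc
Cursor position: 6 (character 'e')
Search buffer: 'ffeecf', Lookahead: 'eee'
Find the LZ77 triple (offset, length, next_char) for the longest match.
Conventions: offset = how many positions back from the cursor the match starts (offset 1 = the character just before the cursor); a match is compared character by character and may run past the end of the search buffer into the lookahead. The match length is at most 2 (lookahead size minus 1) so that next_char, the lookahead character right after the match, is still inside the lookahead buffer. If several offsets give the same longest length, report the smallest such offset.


Try each offset into the search buffer:
  offset=1 (pos 5, char 'f'): match length 0
  offset=2 (pos 4, char 'c'): match length 0
  offset=3 (pos 3, char 'e'): match length 1
  offset=4 (pos 2, char 'e'): match length 2
  offset=5 (pos 1, char 'f'): match length 0
  offset=6 (pos 0, char 'f'): match length 0
Longest match has length 2 at offset 4.
next_char = character at position 6 + 2 = 8 -> 'e'

Best match: offset=4, length=2 (matching 'ee' starting at position 2)
LZ77 triple: (4, 2, 'e')


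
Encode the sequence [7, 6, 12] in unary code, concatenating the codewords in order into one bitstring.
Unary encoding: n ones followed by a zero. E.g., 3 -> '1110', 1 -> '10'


Encode each number as n ones followed by a terminating 0:
  7 -> 11111110 (8 bits)
  6 -> 1111110 (7 bits)
  12 -> 1111111111110 (13 bits)
Total length = 8 + 7 + 13 = 28 bits.

Unary([7, 6, 12]) = 1111111011111101111111111110 (28 bits)


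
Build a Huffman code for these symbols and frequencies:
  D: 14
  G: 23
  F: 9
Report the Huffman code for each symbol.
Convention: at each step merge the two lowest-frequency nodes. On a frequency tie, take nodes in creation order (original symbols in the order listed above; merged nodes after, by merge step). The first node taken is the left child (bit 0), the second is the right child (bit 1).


Huffman tree construction:
Step 1: Merge F(9) + D(14) = 23
Step 2: Merge G(23) + (F+D)(23) = 46
Read each symbol's code off the tree from the root (left child = 0, right child = 1).

Codes:
  D: 11 (length 2)
  G: 0 (length 1)
  F: 10 (length 2)
Average code length: 69/46 = 1.5000 bits/symbol


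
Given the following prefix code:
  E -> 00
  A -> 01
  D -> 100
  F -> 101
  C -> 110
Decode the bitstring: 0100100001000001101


Decoding step by step:
Bits 01 -> A
Bits 00 -> E
Bits 100 -> D
Bits 00 -> E
Bits 100 -> D
Bits 00 -> E
Bits 01 -> A
Bits 101 -> F


Decoded message: AEDEDEAF


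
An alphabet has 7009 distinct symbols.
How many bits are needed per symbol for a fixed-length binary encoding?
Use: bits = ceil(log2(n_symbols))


log2(7009) = 12.775
Bracket: 2^12 = 4096 < 7009 <= 2^13 = 8192
So ceil(log2(7009)) = 13

bits = ceil(log2(7009)) = ceil(12.775) = 13 bits


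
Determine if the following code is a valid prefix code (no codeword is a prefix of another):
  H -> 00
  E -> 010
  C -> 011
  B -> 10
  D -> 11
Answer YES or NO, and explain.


Checking each pair (does one codeword prefix another?):
  H='00' vs E='010': no prefix
  H='00' vs C='011': no prefix
  H='00' vs B='10': no prefix
  H='00' vs D='11': no prefix
  E='010' vs H='00': no prefix
  E='010' vs C='011': no prefix
  E='010' vs B='10': no prefix
  E='010' vs D='11': no prefix
  C='011' vs H='00': no prefix
  C='011' vs E='010': no prefix
  C='011' vs B='10': no prefix
  C='011' vs D='11': no prefix
  B='10' vs H='00': no prefix
  B='10' vs E='010': no prefix
  B='10' vs C='011': no prefix
  B='10' vs D='11': no prefix
  D='11' vs H='00': no prefix
  D='11' vs E='010': no prefix
  D='11' vs C='011': no prefix
  D='11' vs B='10': no prefix
No violation found over all pairs.

YES -- this is a valid prefix code. No codeword is a prefix of any other codeword.


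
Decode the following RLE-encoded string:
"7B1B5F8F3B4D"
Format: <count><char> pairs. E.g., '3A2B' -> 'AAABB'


Expanding each <count><char> pair:
  7B -> 'BBBBBBB'
  1B -> 'B'
  5F -> 'FFFFF'
  8F -> 'FFFFFFFF'
  3B -> 'BBB'
  4D -> 'DDDD'

Decoded = BBBBBBBBFFFFFFFFFFFFFBBBDDDD


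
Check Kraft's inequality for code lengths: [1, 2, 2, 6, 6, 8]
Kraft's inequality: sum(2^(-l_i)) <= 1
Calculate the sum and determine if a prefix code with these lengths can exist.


Sum = 2^(-1) + 2^(-2) + 2^(-2) + 2^(-6) + 2^(-6) + 2^(-8)
    = 0.5 + 0.25 + 0.25 + 0.015625 + 0.015625 + 0.00390625
    = 265/256 = 1.03515625
Since 1.03515625 > 1, Kraft's inequality is NOT satisfied.
A prefix code with these lengths CANNOT exist.

Kraft sum = 1.03515625. Not satisfied.


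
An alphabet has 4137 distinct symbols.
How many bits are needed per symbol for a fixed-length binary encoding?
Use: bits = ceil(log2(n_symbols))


log2(4137) = 12.0144
Bracket: 2^12 = 4096 < 4137 <= 2^13 = 8192
So ceil(log2(4137)) = 13

bits = ceil(log2(4137)) = ceil(12.0144) = 13 bits


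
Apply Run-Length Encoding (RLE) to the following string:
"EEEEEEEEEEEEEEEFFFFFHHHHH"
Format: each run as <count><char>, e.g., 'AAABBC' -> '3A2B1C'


Scanning runs left to right:
  i=0: run of 'E' x 15 -> '15E'
  i=15: run of 'F' x 5 -> '5F'
  i=20: run of 'H' x 5 -> '5H'

RLE = 15E5F5H


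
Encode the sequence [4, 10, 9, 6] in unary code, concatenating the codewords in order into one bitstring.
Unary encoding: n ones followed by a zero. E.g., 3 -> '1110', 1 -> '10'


Encode each number as n ones followed by a terminating 0:
  4 -> 11110 (5 bits)
  10 -> 11111111110 (11 bits)
  9 -> 1111111110 (10 bits)
  6 -> 1111110 (7 bits)
Total length = 5 + 11 + 10 + 7 = 33 bits.

Unary([4, 10, 9, 6]) = 111101111111111011111111101111110 (33 bits)


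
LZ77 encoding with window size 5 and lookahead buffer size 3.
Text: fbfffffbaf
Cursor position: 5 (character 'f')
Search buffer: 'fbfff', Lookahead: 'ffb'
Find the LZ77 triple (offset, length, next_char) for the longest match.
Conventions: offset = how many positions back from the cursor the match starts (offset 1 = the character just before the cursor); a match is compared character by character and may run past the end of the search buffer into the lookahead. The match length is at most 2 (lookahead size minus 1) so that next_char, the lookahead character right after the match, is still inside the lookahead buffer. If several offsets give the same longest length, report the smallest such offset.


Try each offset into the search buffer:
  offset=1 (pos 4, char 'f'): match length 2
  offset=2 (pos 3, char 'f'): match length 2
  offset=3 (pos 2, char 'f'): match length 2
  offset=4 (pos 1, char 'b'): match length 0
  offset=5 (pos 0, char 'f'): match length 1
Longest match has length 2, found at offsets 1, 2, 3; take the smallest, offset 1.
next_char = character at position 5 + 2 = 7 -> 'b'

Best match: offset=1, length=2 (matching 'ff' starting at position 4)
LZ77 triple: (1, 2, 'b')


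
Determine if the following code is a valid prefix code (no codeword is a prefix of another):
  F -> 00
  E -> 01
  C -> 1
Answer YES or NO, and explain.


Checking each pair (does one codeword prefix another?):
  F='00' vs E='01': no prefix
  F='00' vs C='1': no prefix
  E='01' vs F='00': no prefix
  E='01' vs C='1': no prefix
  C='1' vs F='00': no prefix
  C='1' vs E='01': no prefix
No violation found over all pairs.

YES -- this is a valid prefix code. No codeword is a prefix of any other codeword.


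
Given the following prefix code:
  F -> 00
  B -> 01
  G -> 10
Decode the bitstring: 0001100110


Decoding step by step:
Bits 00 -> F
Bits 01 -> B
Bits 10 -> G
Bits 01 -> B
Bits 10 -> G


Decoded message: FBGBG


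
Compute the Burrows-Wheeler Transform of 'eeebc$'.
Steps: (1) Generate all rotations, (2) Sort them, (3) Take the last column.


Rotations (sorted):
  0: $eeebc -> last char: c
  1: bc$eee -> last char: e
  2: c$eeeb -> last char: b
  3: ebc$ee -> last char: e
  4: eebc$e -> last char: e
  5: eeebc$ -> last char: $


BWT = cebee$


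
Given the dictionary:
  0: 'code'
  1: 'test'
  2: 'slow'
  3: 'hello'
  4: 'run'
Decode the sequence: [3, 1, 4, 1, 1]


Look up each index in the dictionary:
  3 -> 'hello'
  1 -> 'test'
  4 -> 'run'
  1 -> 'test'
  1 -> 'test'

Decoded: "hello test run test test"


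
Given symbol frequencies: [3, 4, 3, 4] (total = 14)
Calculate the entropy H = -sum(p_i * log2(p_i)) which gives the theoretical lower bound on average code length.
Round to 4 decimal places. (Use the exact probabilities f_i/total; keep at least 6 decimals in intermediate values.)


Per-symbol terms -p_i * log2(p_i) with p_i = f_i/14:
  p = 3/14 = 0.214286: log2(p) = -2.222392, -p*log2(p) = 0.476227
  p = 4/14 = 0.285714: log2(p) = -1.807355, -p*log2(p) = 0.516387
  p = 3/14 = 0.214286: log2(p) = -2.222392, -p*log2(p) = 0.476227
  p = 4/14 = 0.285714: log2(p) = -1.807355, -p*log2(p) = 0.516387
H = 0.476227 + 0.516387 + 0.476227 + 0.516387 = 1.985228

H = 1.9852 bits/symbol


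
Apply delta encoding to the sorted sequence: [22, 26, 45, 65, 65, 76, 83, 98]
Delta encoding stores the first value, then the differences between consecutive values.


First value: 22
Deltas:
  26 - 22 = 4
  45 - 26 = 19
  65 - 45 = 20
  65 - 65 = 0
  76 - 65 = 11
  83 - 76 = 7
  98 - 83 = 15


Delta encoded: [22, 4, 19, 20, 0, 11, 7, 15]


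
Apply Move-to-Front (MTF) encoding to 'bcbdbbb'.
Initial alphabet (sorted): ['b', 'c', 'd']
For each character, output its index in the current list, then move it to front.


MTF encoding:
'b': index 0 in ['b', 'c', 'd'] -> ['b', 'c', 'd']
'c': index 1 in ['b', 'c', 'd'] -> ['c', 'b', 'd']
'b': index 1 in ['c', 'b', 'd'] -> ['b', 'c', 'd']
'd': index 2 in ['b', 'c', 'd'] -> ['d', 'b', 'c']
'b': index 1 in ['d', 'b', 'c'] -> ['b', 'd', 'c']
'b': index 0 in ['b', 'd', 'c'] -> ['b', 'd', 'c']
'b': index 0 in ['b', 'd', 'c'] -> ['b', 'd', 'c']


Output: [0, 1, 1, 2, 1, 0, 0]


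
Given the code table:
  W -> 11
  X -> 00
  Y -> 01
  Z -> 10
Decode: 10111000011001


Decoding:
10 -> Z
11 -> W
10 -> Z
00 -> X
01 -> Y
10 -> Z
01 -> Y


Result: ZWZXYZY


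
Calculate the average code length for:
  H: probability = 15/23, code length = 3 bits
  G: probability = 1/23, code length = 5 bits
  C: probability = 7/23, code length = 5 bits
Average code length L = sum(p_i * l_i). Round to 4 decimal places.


Weighted contributions p_i * l_i:
  H: (15/23) * 3 = 45/23
  G: (1/23) * 5 = 5/23
  C: (7/23) * 5 = 35/23
Sum = (45 + 5 + 35)/23 = 85/23

L = 85/23 = 3.6957 bits/symbol


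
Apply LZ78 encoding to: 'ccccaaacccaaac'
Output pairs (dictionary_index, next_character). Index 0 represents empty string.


LZ78 encoding steps:
Dictionary: {0: ''}
Step 1: w='' (idx 0), next='c' -> output (0, 'c'), add 'c' as idx 1
Step 2: w='c' (idx 1), next='c' -> output (1, 'c'), add 'cc' as idx 2
Step 3: w='c' (idx 1), next='a' -> output (1, 'a'), add 'ca' as idx 3
Step 4: w='' (idx 0), next='a' -> output (0, 'a'), add 'a' as idx 4
Step 5: w='a' (idx 4), next='c' -> output (4, 'c'), add 'ac' as idx 5
Step 6: w='cc' (idx 2), next='a' -> output (2, 'a'), add 'cca' as idx 6
Step 7: w='a' (idx 4), next='a' -> output (4, 'a'), add 'aa' as idx 7
Step 8: w='c' (idx 1), end of input -> output (1, '')


Encoded: [(0, 'c'), (1, 'c'), (1, 'a'), (0, 'a'), (4, 'c'), (2, 'a'), (4, 'a'), (1, '')]


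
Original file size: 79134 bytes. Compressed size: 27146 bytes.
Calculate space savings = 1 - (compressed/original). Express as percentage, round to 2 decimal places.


ratio = compressed/original = 27146/79134 = 0.343038
savings = 1 - ratio = 1 - 0.343038 = 0.656962
as a percentage: 0.656962 * 100 = 65.7%

Space savings = 1 - 27146/79134 = 65.7%


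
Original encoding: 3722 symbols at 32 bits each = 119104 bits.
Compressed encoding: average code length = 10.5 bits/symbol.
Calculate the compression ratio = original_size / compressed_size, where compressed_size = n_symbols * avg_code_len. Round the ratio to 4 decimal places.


original_size = n_symbols * orig_bits = 3722 * 32 = 119104 bits
compressed_size = n_symbols * avg_code_len = 3722 * 10.5 = 39081.0 bits
ratio = original_size / compressed_size = 119104 / 39081.0 = 3.0476

Compression ratio = 3.0476


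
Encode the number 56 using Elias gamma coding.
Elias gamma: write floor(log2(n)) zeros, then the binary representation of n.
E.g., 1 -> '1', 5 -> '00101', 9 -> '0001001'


num_bits = floor(log2(56)) + 1 = 6
leading_zeros = num_bits - 1 = 5
binary(56) = 111000

Elias gamma(56) = '00000' + '111000' = 00000111000 (11 bits)


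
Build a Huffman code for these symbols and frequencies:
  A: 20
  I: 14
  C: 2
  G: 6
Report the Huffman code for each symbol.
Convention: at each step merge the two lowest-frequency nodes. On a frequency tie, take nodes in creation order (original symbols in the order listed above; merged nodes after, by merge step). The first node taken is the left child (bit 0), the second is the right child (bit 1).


Huffman tree construction:
Step 1: Merge C(2) + G(6) = 8
Step 2: Merge (C+G)(8) + I(14) = 22
Step 3: Merge A(20) + ((C+G)+I)(22) = 42
Read each symbol's code off the tree from the root (left child = 0, right child = 1).

Codes:
  A: 0 (length 1)
  I: 11 (length 2)
  C: 100 (length 3)
  G: 101 (length 3)
Average code length: 72/42 = 1.7143 bits/symbol


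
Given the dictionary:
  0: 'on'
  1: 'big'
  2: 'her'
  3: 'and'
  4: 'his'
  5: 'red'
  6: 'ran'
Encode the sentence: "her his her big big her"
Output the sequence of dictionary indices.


Look up each word in the dictionary:
  'her' -> 2
  'his' -> 4
  'her' -> 2
  'big' -> 1
  'big' -> 1
  'her' -> 2

Encoded: [2, 4, 2, 1, 1, 2]


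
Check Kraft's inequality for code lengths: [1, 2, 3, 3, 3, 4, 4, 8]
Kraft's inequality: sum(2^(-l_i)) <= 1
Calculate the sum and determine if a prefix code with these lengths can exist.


Sum = 2^(-1) + 2^(-2) + 2^(-3) + 2^(-3) + 2^(-3) + 2^(-4) + 2^(-4) + 2^(-8)
    = 0.5 + 0.25 + 0.125 + 0.125 + 0.125 + 0.0625 + 0.0625 + 0.00390625
    = 321/256 = 1.25390625
Since 1.25390625 > 1, Kraft's inequality is NOT satisfied.
A prefix code with these lengths CANNOT exist.

Kraft sum = 1.25390625. Not satisfied.


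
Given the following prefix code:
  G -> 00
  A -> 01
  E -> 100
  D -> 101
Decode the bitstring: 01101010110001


Decoding step by step:
Bits 01 -> A
Bits 101 -> D
Bits 01 -> A
Bits 01 -> A
Bits 100 -> E
Bits 01 -> A


Decoded message: ADAAEA


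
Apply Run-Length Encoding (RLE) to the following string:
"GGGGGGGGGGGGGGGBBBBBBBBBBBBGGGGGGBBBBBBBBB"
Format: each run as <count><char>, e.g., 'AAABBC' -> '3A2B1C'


Scanning runs left to right:
  i=0: run of 'G' x 15 -> '15G'
  i=15: run of 'B' x 12 -> '12B'
  i=27: run of 'G' x 6 -> '6G'
  i=33: run of 'B' x 9 -> '9B'

RLE = 15G12B6G9B


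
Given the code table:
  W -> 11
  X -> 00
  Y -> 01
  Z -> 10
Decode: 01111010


Decoding:
01 -> Y
11 -> W
10 -> Z
10 -> Z


Result: YWZZ


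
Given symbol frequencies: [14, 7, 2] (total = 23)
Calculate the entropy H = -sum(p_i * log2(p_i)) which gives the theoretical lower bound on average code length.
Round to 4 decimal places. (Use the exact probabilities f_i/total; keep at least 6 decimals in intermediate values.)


Per-symbol terms -p_i * log2(p_i) with p_i = f_i/23:
  p = 14/23 = 0.608696: log2(p) = -0.716207, -p*log2(p) = 0.435952
  p = 7/23 = 0.304348: log2(p) = -1.716207, -p*log2(p) = 0.522324
  p = 2/23 = 0.086957: log2(p) = -3.523562, -p*log2(p) = 0.306397
H = 0.435952 + 0.522324 + 0.306397 = 1.264673

H = 1.2647 bits/symbol


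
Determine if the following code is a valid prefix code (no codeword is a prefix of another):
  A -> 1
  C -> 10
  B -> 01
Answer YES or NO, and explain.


Checking each pair (does one codeword prefix another?):
  A='1' vs C='10': prefix -- VIOLATION

NO -- this is NOT a valid prefix code. A (1) is a prefix of C (10).


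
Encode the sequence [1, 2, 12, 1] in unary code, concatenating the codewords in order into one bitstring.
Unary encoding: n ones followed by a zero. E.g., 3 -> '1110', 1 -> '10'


Encode each number as n ones followed by a terminating 0:
  1 -> 10 (2 bits)
  2 -> 110 (3 bits)
  12 -> 1111111111110 (13 bits)
  1 -> 10 (2 bits)
Total length = 2 + 3 + 13 + 2 = 20 bits.

Unary([1, 2, 12, 1]) = 10110111111111111010 (20 bits)


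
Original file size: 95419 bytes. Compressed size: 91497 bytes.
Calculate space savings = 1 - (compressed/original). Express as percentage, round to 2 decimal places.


ratio = compressed/original = 91497/95419 = 0.958897
savings = 1 - ratio = 1 - 0.958897 = 0.041103
as a percentage: 0.041103 * 100 = 4.11%

Space savings = 1 - 91497/95419 = 4.11%


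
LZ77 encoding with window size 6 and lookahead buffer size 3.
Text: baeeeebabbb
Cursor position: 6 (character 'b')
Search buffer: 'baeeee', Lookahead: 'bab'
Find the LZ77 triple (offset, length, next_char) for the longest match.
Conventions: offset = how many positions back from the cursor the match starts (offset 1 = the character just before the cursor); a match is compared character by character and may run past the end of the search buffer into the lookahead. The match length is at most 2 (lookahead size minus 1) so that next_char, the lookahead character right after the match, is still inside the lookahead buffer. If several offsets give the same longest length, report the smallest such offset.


Try each offset into the search buffer:
  offset=1 (pos 5, char 'e'): match length 0
  offset=2 (pos 4, char 'e'): match length 0
  offset=3 (pos 3, char 'e'): match length 0
  offset=4 (pos 2, char 'e'): match length 0
  offset=5 (pos 1, char 'a'): match length 0
  offset=6 (pos 0, char 'b'): match length 2
Longest match has length 2 at offset 6.
next_char = character at position 6 + 2 = 8 -> 'b'

Best match: offset=6, length=2 (matching 'ba' starting at position 0)
LZ77 triple: (6, 2, 'b')


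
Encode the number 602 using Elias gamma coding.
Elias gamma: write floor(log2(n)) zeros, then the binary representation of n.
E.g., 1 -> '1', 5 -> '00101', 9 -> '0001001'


num_bits = floor(log2(602)) + 1 = 10
leading_zeros = num_bits - 1 = 9
binary(602) = 1001011010

Elias gamma(602) = '000000000' + '1001011010' = 0000000001001011010 (19 bits)


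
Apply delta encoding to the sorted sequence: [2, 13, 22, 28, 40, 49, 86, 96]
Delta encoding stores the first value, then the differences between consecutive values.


First value: 2
Deltas:
  13 - 2 = 11
  22 - 13 = 9
  28 - 22 = 6
  40 - 28 = 12
  49 - 40 = 9
  86 - 49 = 37
  96 - 86 = 10


Delta encoded: [2, 11, 9, 6, 12, 9, 37, 10]


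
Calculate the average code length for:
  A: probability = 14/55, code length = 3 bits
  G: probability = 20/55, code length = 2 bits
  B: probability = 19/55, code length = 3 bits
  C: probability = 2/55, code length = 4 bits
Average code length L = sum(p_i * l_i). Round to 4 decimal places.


Weighted contributions p_i * l_i:
  A: (14/55) * 3 = 42/55
  G: (20/55) * 2 = 40/55
  B: (19/55) * 3 = 57/55
  C: (2/55) * 4 = 8/55
Sum = (42 + 40 + 57 + 8)/55 = 147/55

L = 147/55 = 2.6727 bits/symbol


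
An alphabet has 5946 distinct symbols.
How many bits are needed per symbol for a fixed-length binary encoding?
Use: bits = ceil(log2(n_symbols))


log2(5946) = 12.5377
Bracket: 2^12 = 4096 < 5946 <= 2^13 = 8192
So ceil(log2(5946)) = 13

bits = ceil(log2(5946)) = ceil(12.5377) = 13 bits


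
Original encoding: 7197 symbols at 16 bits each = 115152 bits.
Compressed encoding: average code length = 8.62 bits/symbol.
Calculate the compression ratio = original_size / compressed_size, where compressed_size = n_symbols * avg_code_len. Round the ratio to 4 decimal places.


original_size = n_symbols * orig_bits = 7197 * 16 = 115152 bits
compressed_size = n_symbols * avg_code_len = 7197 * 8.62 = 62038.14 bits
ratio = original_size / compressed_size = 115152 / 62038.14 = 1.8561

Compression ratio = 1.8561


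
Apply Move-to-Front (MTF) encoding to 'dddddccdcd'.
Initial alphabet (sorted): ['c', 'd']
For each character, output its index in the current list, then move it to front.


MTF encoding:
'd': index 1 in ['c', 'd'] -> ['d', 'c']
'd': index 0 in ['d', 'c'] -> ['d', 'c']
'd': index 0 in ['d', 'c'] -> ['d', 'c']
'd': index 0 in ['d', 'c'] -> ['d', 'c']
'd': index 0 in ['d', 'c'] -> ['d', 'c']
'c': index 1 in ['d', 'c'] -> ['c', 'd']
'c': index 0 in ['c', 'd'] -> ['c', 'd']
'd': index 1 in ['c', 'd'] -> ['d', 'c']
'c': index 1 in ['d', 'c'] -> ['c', 'd']
'd': index 1 in ['c', 'd'] -> ['d', 'c']


Output: [1, 0, 0, 0, 0, 1, 0, 1, 1, 1]


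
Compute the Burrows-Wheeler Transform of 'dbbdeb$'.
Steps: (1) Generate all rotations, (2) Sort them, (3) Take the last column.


Rotations (sorted):
  0: $dbbdeb -> last char: b
  1: b$dbbde -> last char: e
  2: bbdeb$d -> last char: d
  3: bdeb$db -> last char: b
  4: dbbdeb$ -> last char: $
  5: deb$dbb -> last char: b
  6: eb$dbbd -> last char: d


BWT = bedb$bd


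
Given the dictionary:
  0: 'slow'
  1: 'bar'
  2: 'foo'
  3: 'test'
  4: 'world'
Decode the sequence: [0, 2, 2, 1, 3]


Look up each index in the dictionary:
  0 -> 'slow'
  2 -> 'foo'
  2 -> 'foo'
  1 -> 'bar'
  3 -> 'test'

Decoded: "slow foo foo bar test"


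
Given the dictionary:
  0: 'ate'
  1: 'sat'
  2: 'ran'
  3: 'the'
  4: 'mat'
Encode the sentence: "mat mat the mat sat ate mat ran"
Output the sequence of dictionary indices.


Look up each word in the dictionary:
  'mat' -> 4
  'mat' -> 4
  'the' -> 3
  'mat' -> 4
  'sat' -> 1
  'ate' -> 0
  'mat' -> 4
  'ran' -> 2

Encoded: [4, 4, 3, 4, 1, 0, 4, 2]


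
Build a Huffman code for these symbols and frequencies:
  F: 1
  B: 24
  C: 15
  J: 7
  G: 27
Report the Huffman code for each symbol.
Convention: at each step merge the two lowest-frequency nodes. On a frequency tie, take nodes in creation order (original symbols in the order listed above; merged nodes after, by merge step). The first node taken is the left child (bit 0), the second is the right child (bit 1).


Huffman tree construction:
Step 1: Merge F(1) + J(7) = 8
Step 2: Merge (F+J)(8) + C(15) = 23
Step 3: Merge ((F+J)+C)(23) + B(24) = 47
Step 4: Merge G(27) + (((F+J)+C)+B)(47) = 74
Read each symbol's code off the tree from the root (left child = 0, right child = 1).

Codes:
  F: 1000 (length 4)
  B: 11 (length 2)
  C: 101 (length 3)
  J: 1001 (length 4)
  G: 0 (length 1)
Average code length: 152/74 = 2.0541 bits/symbol


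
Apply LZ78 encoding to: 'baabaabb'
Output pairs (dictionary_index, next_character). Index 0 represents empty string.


LZ78 encoding steps:
Dictionary: {0: ''}
Step 1: w='' (idx 0), next='b' -> output (0, 'b'), add 'b' as idx 1
Step 2: w='' (idx 0), next='a' -> output (0, 'a'), add 'a' as idx 2
Step 3: w='a' (idx 2), next='b' -> output (2, 'b'), add 'ab' as idx 3
Step 4: w='a' (idx 2), next='a' -> output (2, 'a'), add 'aa' as idx 4
Step 5: w='b' (idx 1), next='b' -> output (1, 'b'), add 'bb' as idx 5


Encoded: [(0, 'b'), (0, 'a'), (2, 'b'), (2, 'a'), (1, 'b')]


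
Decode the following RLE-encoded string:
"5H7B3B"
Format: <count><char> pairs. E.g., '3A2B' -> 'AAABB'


Expanding each <count><char> pair:
  5H -> 'HHHHH'
  7B -> 'BBBBBBB'
  3B -> 'BBB'

Decoded = HHHHHBBBBBBBBBB


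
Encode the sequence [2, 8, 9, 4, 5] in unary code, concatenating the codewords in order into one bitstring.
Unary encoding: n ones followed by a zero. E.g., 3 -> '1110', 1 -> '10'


Encode each number as n ones followed by a terminating 0:
  2 -> 110 (3 bits)
  8 -> 111111110 (9 bits)
  9 -> 1111111110 (10 bits)
  4 -> 11110 (5 bits)
  5 -> 111110 (6 bits)
Total length = 3 + 9 + 10 + 5 + 6 = 33 bits.

Unary([2, 8, 9, 4, 5]) = 110111111110111111111011110111110 (33 bits)


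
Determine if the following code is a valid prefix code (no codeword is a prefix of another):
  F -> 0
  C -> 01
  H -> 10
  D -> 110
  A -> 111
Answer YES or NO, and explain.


Checking each pair (does one codeword prefix another?):
  F='0' vs C='01': prefix -- VIOLATION

NO -- this is NOT a valid prefix code. F (0) is a prefix of C (01).


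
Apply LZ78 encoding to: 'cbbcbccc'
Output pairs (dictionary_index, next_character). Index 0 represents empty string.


LZ78 encoding steps:
Dictionary: {0: ''}
Step 1: w='' (idx 0), next='c' -> output (0, 'c'), add 'c' as idx 1
Step 2: w='' (idx 0), next='b' -> output (0, 'b'), add 'b' as idx 2
Step 3: w='b' (idx 2), next='c' -> output (2, 'c'), add 'bc' as idx 3
Step 4: w='bc' (idx 3), next='c' -> output (3, 'c'), add 'bcc' as idx 4
Step 5: w='c' (idx 1), end of input -> output (1, '')


Encoded: [(0, 'c'), (0, 'b'), (2, 'c'), (3, 'c'), (1, '')]
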